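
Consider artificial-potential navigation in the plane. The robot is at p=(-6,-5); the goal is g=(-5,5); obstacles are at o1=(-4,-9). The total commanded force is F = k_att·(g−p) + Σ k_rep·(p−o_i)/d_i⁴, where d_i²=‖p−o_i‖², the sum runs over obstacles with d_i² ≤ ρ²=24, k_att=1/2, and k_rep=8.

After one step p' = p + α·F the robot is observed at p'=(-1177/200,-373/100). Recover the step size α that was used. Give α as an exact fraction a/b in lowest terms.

F_att = 1/2·(g−p) = 1/2·(1,10) = (0.5000,5.0000)
o1: d²=20 ≤ ρ²=24; F_rep = 8·(-2,4)/20² = (-0.0400,0.0800)
F = F_att + ΣF_rep = (0.4600,5.0800)
Δp = p'−p = (0.1150,1.2700); α = Δx/Fx = (23/200) / (23/50) = 1/4
check: Δy/Fy = (127/100) / (127/25) = 1/4 ✓

α = 1/4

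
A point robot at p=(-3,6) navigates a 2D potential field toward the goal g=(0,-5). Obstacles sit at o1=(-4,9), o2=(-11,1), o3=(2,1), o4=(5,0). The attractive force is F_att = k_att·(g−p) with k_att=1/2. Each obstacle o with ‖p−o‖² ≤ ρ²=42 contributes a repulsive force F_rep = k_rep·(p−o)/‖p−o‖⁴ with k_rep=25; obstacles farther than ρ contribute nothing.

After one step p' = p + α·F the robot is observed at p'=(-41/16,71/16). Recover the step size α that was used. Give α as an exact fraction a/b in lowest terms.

α = 1/4

F_att = 1/2·(g−p) = 1/2·(3,-11) = (1.5000,-5.5000)
o1: d²=10 ≤ ρ²=42; F_rep = 25·(1,-3)/10² = (0.2500,-0.7500)
o2: d²=89 > ρ²=42 → inactive
o3: d²=50 > ρ²=42 → inactive
o4: d²=100 > ρ²=42 → inactive
F = F_att + ΣF_rep = (1.7500,-6.2500)
Δp = p'−p = (0.4375,-1.5625); α = Δx/Fx = (7/16) / (7/4) = 1/4
check: Δy/Fy = (-25/16) / (-25/4) = 1/4 ✓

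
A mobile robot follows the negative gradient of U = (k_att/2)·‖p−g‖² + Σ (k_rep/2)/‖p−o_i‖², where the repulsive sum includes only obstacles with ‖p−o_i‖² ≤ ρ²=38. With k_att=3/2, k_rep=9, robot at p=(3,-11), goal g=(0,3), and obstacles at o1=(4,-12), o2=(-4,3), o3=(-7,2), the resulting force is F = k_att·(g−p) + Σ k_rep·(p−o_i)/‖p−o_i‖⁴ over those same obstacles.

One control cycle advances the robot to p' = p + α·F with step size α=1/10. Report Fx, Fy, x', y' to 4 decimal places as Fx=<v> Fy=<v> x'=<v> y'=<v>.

Fx=-6.7500 Fy=23.2500 x'=2.3250 y'=-8.6750

F_att = 3/2·(g−p) = 3/2·(-3,14) = (-4.5000,21.0000)
o1: d²=2 ≤ ρ²=38; F_rep = 9·(-1,1)/2² = (-2.2500,2.2500)
o2: d²=245 > ρ²=38 → inactive
o3: d²=269 > ρ²=38 → inactive
F = F_att + ΣF_rep = (-6.7500,23.2500)
p' = p + 1/10·F = (2.3250,-8.6750)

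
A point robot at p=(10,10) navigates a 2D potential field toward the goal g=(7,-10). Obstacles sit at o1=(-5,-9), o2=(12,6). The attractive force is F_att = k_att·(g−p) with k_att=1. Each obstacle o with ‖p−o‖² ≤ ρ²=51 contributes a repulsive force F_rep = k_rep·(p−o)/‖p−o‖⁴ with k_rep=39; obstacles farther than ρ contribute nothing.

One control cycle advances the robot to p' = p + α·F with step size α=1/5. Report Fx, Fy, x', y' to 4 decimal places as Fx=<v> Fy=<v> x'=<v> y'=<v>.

Fx=-3.1950 Fy=-19.6100 x'=9.3610 y'=6.0780

F_att = 1·(g−p) = 1·(-3,-20) = (-3.0000,-20.0000)
o1: d²=586 > ρ²=51 → inactive
o2: d²=20 ≤ ρ²=51; F_rep = 39·(-2,4)/20² = (-0.1950,0.3900)
F = F_att + ΣF_rep = (-3.1950,-19.6100)
p' = p + 1/5·F = (9.3610,6.0780)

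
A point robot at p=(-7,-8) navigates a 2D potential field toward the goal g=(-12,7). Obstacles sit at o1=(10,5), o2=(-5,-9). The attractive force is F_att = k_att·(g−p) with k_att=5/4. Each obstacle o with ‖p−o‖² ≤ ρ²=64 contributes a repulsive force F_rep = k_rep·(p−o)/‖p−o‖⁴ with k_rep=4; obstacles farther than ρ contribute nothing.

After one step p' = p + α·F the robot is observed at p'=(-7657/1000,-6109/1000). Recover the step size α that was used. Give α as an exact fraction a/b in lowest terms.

F_att = 5/4·(g−p) = 5/4·(-5,15) = (-6.2500,18.7500)
o1: d²=458 > ρ²=64 → inactive
o2: d²=5 ≤ ρ²=64; F_rep = 4·(-2,1)/5² = (-0.3200,0.1600)
F = F_att + ΣF_rep = (-6.5700,18.9100)
Δp = p'−p = (-0.6570,1.8910); α = Δx/Fx = (-657/1000) / (-657/100) = 1/10
check: Δy/Fy = (1891/1000) / (1891/100) = 1/10 ✓

α = 1/10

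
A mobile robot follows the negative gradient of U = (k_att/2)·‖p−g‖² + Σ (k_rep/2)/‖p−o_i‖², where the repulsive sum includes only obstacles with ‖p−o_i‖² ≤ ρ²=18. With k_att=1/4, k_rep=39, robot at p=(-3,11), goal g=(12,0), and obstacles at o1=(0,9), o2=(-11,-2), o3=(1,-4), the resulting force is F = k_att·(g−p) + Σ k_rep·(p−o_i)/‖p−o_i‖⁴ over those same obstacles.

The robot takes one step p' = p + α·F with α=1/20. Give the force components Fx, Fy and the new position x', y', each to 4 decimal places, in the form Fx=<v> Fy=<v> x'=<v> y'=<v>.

Fx=3.0577 Fy=-2.2885 x'=-2.8471 y'=10.8856

F_att = 1/4·(g−p) = 1/4·(15,-11) = (3.7500,-2.7500)
o1: d²=13 ≤ ρ²=18; F_rep = 39·(-3,2)/13² = (-0.6923,0.4615)
o2: d²=233 > ρ²=18 → inactive
o3: d²=241 > ρ²=18 → inactive
F = F_att + ΣF_rep = (3.0577,-2.2885)
p' = p + 1/20·F = (-2.8471,10.8856)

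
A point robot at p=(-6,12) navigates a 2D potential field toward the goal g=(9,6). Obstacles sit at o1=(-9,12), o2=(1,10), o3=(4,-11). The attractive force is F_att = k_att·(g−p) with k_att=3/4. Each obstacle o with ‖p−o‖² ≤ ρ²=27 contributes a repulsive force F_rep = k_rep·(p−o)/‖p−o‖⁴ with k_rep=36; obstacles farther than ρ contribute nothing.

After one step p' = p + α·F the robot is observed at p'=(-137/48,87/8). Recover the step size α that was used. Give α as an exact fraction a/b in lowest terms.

F_att = 3/4·(g−p) = 3/4·(15,-6) = (11.2500,-4.5000)
o1: d²=9 ≤ ρ²=27; F_rep = 36·(3,0)/9² = (1.3333,0.0000)
o2: d²=53 > ρ²=27 → inactive
o3: d²=629 > ρ²=27 → inactive
F = F_att + ΣF_rep = (12.5833,-4.5000)
Δp = p'−p = (3.1458,-1.1250); α = Δx/Fx = (151/48) / (151/12) = 1/4
check: Δy/Fy = (-9/8) / (-9/2) = 1/4 ✓

α = 1/4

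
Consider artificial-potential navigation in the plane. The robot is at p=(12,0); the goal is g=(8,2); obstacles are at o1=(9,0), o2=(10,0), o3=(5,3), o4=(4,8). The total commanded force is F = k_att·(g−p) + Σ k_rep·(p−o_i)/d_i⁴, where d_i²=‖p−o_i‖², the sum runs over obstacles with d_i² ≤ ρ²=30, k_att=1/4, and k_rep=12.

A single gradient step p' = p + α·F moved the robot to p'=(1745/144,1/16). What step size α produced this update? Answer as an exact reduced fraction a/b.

α = 1/8

F_att = 1/4·(g−p) = 1/4·(-4,2) = (-1.0000,0.5000)
o1: d²=9 ≤ ρ²=30; F_rep = 12·(3,0)/9² = (0.4444,0.0000)
o2: d²=4 ≤ ρ²=30; F_rep = 12·(2,0)/4² = (1.5000,0.0000)
o3: d²=58 > ρ²=30 → inactive
o4: d²=128 > ρ²=30 → inactive
F = F_att + ΣF_rep = (0.9444,0.5000)
Δp = p'−p = (0.1181,0.0625); α = Δx/Fx = (17/144) / (17/18) = 1/8
check: Δy/Fy = (1/16) / (1/2) = 1/8 ✓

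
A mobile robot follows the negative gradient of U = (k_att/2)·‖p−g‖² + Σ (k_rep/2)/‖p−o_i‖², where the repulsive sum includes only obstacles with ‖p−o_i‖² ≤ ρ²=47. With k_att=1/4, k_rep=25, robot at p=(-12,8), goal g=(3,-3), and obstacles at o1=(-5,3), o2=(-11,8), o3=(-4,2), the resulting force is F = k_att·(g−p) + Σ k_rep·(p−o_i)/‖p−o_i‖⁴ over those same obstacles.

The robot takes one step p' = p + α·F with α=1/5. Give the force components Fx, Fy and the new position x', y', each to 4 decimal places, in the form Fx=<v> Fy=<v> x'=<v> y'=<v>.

F_att = 1/4·(g−p) = 1/4·(15,-11) = (3.7500,-2.7500)
o1: d²=74 > ρ²=47 → inactive
o2: d²=1 ≤ ρ²=47; F_rep = 25·(-1,0)/1² = (-25.0000,0.0000)
o3: d²=100 > ρ²=47 → inactive
F = F_att + ΣF_rep = (-21.2500,-2.7500)
p' = p + 1/5·F = (-16.2500,7.4500)

Fx=-21.2500 Fy=-2.7500 x'=-16.2500 y'=7.4500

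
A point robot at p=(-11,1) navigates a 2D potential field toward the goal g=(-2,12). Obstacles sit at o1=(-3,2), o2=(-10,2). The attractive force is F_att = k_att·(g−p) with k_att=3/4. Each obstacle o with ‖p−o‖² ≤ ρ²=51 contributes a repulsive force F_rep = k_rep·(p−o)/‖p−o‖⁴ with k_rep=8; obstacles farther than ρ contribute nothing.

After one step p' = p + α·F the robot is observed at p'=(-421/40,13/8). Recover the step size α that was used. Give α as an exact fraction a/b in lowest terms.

α = 1/10

F_att = 3/4·(g−p) = 3/4·(9,11) = (6.7500,8.2500)
o1: d²=65 > ρ²=51 → inactive
o2: d²=2 ≤ ρ²=51; F_rep = 8·(-1,-1)/2² = (-2.0000,-2.0000)
F = F_att + ΣF_rep = (4.7500,6.2500)
Δp = p'−p = (0.4750,0.6250); α = Δx/Fx = (19/40) / (19/4) = 1/10
check: Δy/Fy = (5/8) / (25/4) = 1/10 ✓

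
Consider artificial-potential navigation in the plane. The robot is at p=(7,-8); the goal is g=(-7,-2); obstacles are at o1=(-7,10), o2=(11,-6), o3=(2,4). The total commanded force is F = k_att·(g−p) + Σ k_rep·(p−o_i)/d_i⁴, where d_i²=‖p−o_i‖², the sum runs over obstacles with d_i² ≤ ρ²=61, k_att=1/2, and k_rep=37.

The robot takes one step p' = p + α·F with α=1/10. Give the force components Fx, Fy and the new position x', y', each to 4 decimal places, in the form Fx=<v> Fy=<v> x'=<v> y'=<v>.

Fx=-7.3700 Fy=2.8150 x'=6.2630 y'=-7.7185

F_att = 1/2·(g−p) = 1/2·(-14,6) = (-7.0000,3.0000)
o1: d²=520 > ρ²=61 → inactive
o2: d²=20 ≤ ρ²=61; F_rep = 37·(-4,-2)/20² = (-0.3700,-0.1850)
o3: d²=169 > ρ²=61 → inactive
F = F_att + ΣF_rep = (-7.3700,2.8150)
p' = p + 1/10·F = (6.2630,-7.7185)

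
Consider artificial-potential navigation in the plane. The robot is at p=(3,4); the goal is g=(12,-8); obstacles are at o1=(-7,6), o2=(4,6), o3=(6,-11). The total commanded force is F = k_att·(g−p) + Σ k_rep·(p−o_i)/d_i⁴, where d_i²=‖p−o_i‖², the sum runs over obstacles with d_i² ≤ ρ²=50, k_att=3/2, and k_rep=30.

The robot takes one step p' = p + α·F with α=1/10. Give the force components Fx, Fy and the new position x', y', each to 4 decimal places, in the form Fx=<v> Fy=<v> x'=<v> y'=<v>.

F_att = 3/2·(g−p) = 3/2·(9,-12) = (13.5000,-18.0000)
o1: d²=104 > ρ²=50 → inactive
o2: d²=5 ≤ ρ²=50; F_rep = 30·(-1,-2)/5² = (-1.2000,-2.4000)
o3: d²=234 > ρ²=50 → inactive
F = F_att + ΣF_rep = (12.3000,-20.4000)
p' = p + 1/10·F = (4.2300,1.9600)

Fx=12.3000 Fy=-20.4000 x'=4.2300 y'=1.9600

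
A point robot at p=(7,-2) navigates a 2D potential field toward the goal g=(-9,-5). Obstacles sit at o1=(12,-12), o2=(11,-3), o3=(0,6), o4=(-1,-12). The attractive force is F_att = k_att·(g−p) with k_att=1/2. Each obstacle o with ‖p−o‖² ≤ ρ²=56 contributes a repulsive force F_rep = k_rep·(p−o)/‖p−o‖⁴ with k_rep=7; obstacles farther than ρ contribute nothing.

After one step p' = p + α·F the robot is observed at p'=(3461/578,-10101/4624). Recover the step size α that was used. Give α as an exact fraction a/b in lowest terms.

F_att = 1/2·(g−p) = 1/2·(-16,-3) = (-8.0000,-1.5000)
o1: d²=125 > ρ²=56 → inactive
o2: d²=17 ≤ ρ²=56; F_rep = 7·(-4,1)/17² = (-0.0969,0.0242)
o3: d²=113 > ρ²=56 → inactive
o4: d²=164 > ρ²=56 → inactive
F = F_att + ΣF_rep = (-8.0969,-1.4758)
Δp = p'−p = (-1.0121,-0.1845); α = Δx/Fx = (-585/578) / (-2340/289) = 1/8
check: Δy/Fy = (-853/4624) / (-853/578) = 1/8 ✓

α = 1/8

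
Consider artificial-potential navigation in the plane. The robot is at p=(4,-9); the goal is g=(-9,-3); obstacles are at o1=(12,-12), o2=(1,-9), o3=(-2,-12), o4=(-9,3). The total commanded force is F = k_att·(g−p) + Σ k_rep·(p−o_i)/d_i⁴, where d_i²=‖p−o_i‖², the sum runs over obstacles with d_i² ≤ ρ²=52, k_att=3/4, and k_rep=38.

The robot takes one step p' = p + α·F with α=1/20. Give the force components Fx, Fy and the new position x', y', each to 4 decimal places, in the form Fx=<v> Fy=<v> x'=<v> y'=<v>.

F_att = 3/4·(g−p) = 3/4·(-13,6) = (-9.7500,4.5000)
o1: d²=73 > ρ²=52 → inactive
o2: d²=9 ≤ ρ²=52; F_rep = 38·(3,0)/9² = (1.4074,0.0000)
o3: d²=45 ≤ ρ²=52; F_rep = 38·(6,3)/45² = (0.1126,0.0563)
o4: d²=313 > ρ²=52 → inactive
F = F_att + ΣF_rep = (-8.2300,4.5563)
p' = p + 1/20·F = (3.5885,-8.7722)

Fx=-8.2300 Fy=4.5563 x'=3.5885 y'=-8.7722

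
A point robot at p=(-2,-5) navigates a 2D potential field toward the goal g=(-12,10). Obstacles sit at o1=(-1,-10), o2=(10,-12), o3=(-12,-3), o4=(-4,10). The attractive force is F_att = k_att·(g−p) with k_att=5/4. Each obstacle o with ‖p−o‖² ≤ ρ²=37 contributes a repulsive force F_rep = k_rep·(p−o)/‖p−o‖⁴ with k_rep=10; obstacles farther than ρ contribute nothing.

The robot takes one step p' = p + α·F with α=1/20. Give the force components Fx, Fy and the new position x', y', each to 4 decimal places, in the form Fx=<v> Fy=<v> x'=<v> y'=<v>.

Fx=-12.5148 Fy=18.8240 x'=-2.6257 y'=-4.0588

F_att = 5/4·(g−p) = 5/4·(-10,15) = (-12.5000,18.7500)
o1: d²=26 ≤ ρ²=37; F_rep = 10·(-1,5)/26² = (-0.0148,0.0740)
o2: d²=193 > ρ²=37 → inactive
o3: d²=104 > ρ²=37 → inactive
o4: d²=229 > ρ²=37 → inactive
F = F_att + ΣF_rep = (-12.5148,18.8240)
p' = p + 1/20·F = (-2.6257,-4.0588)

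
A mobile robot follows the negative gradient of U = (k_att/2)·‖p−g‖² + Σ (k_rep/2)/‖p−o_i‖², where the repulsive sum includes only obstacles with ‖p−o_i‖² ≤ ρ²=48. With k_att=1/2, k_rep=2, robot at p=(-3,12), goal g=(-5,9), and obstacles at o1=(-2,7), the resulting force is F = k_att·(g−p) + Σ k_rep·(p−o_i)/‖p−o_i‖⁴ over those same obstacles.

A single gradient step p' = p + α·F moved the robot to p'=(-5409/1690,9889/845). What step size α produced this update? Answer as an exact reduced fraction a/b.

F_att = 1/2·(g−p) = 1/2·(-2,-3) = (-1.0000,-1.5000)
o1: d²=26 ≤ ρ²=48; F_rep = 2·(-1,5)/26² = (-0.0030,0.0148)
F = F_att + ΣF_rep = (-1.0030,-1.4852)
Δp = p'−p = (-0.2006,-0.2970); α = Δx/Fx = (-339/1690) / (-339/338) = 1/5
check: Δy/Fy = (-251/845) / (-251/169) = 1/5 ✓

α = 1/5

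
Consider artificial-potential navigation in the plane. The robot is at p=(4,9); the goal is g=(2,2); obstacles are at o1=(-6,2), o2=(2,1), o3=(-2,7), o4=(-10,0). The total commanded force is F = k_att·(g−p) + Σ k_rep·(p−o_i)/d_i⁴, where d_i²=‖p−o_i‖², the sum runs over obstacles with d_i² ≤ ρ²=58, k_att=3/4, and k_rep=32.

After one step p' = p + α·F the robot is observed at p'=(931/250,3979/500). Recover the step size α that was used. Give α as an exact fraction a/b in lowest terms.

F_att = 3/4·(g−p) = 3/4·(-2,-7) = (-1.5000,-5.2500)
o1: d²=149 > ρ²=58 → inactive
o2: d²=68 > ρ²=58 → inactive
o3: d²=40 ≤ ρ²=58; F_rep = 32·(6,2)/40² = (0.1200,0.0400)
o4: d²=277 > ρ²=58 → inactive
F = F_att + ΣF_rep = (-1.3800,-5.2100)
Δp = p'−p = (-0.2760,-1.0420); α = Δx/Fx = (-69/250) / (-69/50) = 1/5
check: Δy/Fy = (-521/500) / (-521/100) = 1/5 ✓

α = 1/5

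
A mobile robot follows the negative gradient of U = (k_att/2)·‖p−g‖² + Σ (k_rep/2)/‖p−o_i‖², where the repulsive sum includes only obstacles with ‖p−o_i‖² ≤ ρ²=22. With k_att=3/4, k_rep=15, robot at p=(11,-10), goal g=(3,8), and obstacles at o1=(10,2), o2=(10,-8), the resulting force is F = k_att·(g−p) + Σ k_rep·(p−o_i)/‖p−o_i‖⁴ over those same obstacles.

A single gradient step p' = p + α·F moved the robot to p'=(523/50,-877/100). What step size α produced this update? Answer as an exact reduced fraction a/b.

F_att = 3/4·(g−p) = 3/4·(-8,18) = (-6.0000,13.5000)
o1: d²=145 > ρ²=22 → inactive
o2: d²=5 ≤ ρ²=22; F_rep = 15·(1,-2)/5² = (0.6000,-1.2000)
F = F_att + ΣF_rep = (-5.4000,12.3000)
Δp = p'−p = (-0.5400,1.2300); α = Δx/Fx = (-27/50) / (-27/5) = 1/10
check: Δy/Fy = (123/100) / (123/10) = 1/10 ✓

α = 1/10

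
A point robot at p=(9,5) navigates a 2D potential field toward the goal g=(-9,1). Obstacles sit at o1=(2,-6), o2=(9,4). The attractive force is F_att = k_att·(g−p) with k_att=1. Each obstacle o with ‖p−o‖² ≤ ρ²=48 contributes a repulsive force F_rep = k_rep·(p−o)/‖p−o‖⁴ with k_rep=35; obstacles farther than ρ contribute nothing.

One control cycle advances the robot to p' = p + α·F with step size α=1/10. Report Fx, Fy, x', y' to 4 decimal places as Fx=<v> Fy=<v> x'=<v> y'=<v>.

Fx=-18.0000 Fy=31.0000 x'=7.2000 y'=8.1000

F_att = 1·(g−p) = 1·(-18,-4) = (-18.0000,-4.0000)
o1: d²=170 > ρ²=48 → inactive
o2: d²=1 ≤ ρ²=48; F_rep = 35·(0,1)/1² = (0.0000,35.0000)
F = F_att + ΣF_rep = (-18.0000,31.0000)
p' = p + 1/10·F = (7.2000,8.1000)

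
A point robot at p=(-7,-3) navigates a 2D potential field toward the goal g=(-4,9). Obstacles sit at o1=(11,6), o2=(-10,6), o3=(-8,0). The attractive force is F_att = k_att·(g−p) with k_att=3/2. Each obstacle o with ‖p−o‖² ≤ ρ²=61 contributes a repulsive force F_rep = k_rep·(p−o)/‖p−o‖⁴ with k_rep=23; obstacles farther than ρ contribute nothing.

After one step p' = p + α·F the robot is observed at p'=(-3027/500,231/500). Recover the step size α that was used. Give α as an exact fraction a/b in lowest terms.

F_att = 3/2·(g−p) = 3/2·(3,12) = (4.5000,18.0000)
o1: d²=405 > ρ²=61 → inactive
o2: d²=90 > ρ²=61 → inactive
o3: d²=10 ≤ ρ²=61; F_rep = 23·(1,-3)/10² = (0.2300,-0.6900)
F = F_att + ΣF_rep = (4.7300,17.3100)
Δp = p'−p = (0.9460,3.4620); α = Δx/Fx = (473/500) / (473/100) = 1/5
check: Δy/Fy = (1731/500) / (1731/100) = 1/5 ✓

α = 1/5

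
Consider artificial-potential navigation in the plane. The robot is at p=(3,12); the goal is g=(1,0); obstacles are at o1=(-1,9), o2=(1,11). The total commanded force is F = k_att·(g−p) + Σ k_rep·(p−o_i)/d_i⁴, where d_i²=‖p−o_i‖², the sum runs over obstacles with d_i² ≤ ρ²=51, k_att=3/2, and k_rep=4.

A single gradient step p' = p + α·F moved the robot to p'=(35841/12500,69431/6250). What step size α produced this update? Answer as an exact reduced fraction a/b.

F_att = 3/2·(g−p) = 3/2·(-2,-12) = (-3.0000,-18.0000)
o1: d²=25 ≤ ρ²=51; F_rep = 4·(4,3)/25² = (0.0256,0.0192)
o2: d²=5 ≤ ρ²=51; F_rep = 4·(2,1)/5² = (0.3200,0.1600)
F = F_att + ΣF_rep = (-2.6544,-17.8208)
Δp = p'−p = (-0.1327,-0.8910); α = Δx/Fx = (-1659/12500) / (-1659/625) = 1/20
check: Δy/Fy = (-5569/6250) / (-11138/625) = 1/20 ✓

α = 1/20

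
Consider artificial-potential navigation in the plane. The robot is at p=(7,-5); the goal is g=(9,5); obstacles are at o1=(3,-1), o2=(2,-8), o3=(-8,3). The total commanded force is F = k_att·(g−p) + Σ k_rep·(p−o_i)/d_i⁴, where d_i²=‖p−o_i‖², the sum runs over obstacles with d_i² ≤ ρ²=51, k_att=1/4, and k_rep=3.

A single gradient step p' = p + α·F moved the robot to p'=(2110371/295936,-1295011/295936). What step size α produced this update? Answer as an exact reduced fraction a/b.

F_att = 1/4·(g−p) = 1/4·(2,10) = (0.5000,2.5000)
o1: d²=32 ≤ ρ²=51; F_rep = 3·(4,-4)/32² = (0.0117,-0.0117)
o2: d²=34 ≤ ρ²=51; F_rep = 3·(5,3)/34² = (0.0130,0.0078)
o3: d²=289 > ρ²=51 → inactive
F = F_att + ΣF_rep = (0.5247,2.4961)
Δp = p'−p = (0.1312,0.6240); α = Δx/Fx = (38819/295936) / (38819/73984) = 1/4
check: Δy/Fy = (184669/295936) / (184669/73984) = 1/4 ✓

α = 1/4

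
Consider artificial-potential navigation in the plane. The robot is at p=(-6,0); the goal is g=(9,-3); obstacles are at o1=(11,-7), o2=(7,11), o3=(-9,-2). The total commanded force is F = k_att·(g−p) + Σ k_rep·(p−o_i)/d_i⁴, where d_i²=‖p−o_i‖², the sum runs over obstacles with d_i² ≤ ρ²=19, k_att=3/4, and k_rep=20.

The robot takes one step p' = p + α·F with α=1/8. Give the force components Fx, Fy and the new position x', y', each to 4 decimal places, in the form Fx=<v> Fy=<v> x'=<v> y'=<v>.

Fx=11.6050 Fy=-2.0133 x'=-4.5494 y'=-0.2517

F_att = 3/4·(g−p) = 3/4·(15,-3) = (11.2500,-2.2500)
o1: d²=338 > ρ²=19 → inactive
o2: d²=290 > ρ²=19 → inactive
o3: d²=13 ≤ ρ²=19; F_rep = 20·(3,2)/13² = (0.3550,0.2367)
F = F_att + ΣF_rep = (11.6050,-2.0133)
p' = p + 1/8·F = (-4.5494,-0.2517)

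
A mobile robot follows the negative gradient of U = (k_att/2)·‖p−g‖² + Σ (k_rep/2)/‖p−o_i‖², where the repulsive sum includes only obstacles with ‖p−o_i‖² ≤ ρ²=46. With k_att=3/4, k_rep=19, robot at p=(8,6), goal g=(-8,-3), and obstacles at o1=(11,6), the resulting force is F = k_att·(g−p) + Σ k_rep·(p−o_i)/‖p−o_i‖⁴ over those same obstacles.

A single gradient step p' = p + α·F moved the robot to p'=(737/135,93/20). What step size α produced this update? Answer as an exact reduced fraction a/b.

α = 1/5

F_att = 3/4·(g−p) = 3/4·(-16,-9) = (-12.0000,-6.7500)
o1: d²=9 ≤ ρ²=46; F_rep = 19·(-3,0)/9² = (-0.7037,0.0000)
F = F_att + ΣF_rep = (-12.7037,-6.7500)
Δp = p'−p = (-2.5407,-1.3500); α = Δx/Fx = (-343/135) / (-343/27) = 1/5
check: Δy/Fy = (-27/20) / (-27/4) = 1/5 ✓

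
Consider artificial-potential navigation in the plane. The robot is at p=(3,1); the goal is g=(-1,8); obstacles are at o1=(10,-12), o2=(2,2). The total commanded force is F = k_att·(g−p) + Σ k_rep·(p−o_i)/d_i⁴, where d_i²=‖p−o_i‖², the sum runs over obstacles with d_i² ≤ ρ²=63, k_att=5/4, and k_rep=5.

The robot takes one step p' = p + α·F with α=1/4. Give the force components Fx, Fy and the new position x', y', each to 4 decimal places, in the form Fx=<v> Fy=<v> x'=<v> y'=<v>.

Fx=-3.7500 Fy=7.5000 x'=2.0625 y'=2.8750

F_att = 5/4·(g−p) = 5/4·(-4,7) = (-5.0000,8.7500)
o1: d²=218 > ρ²=63 → inactive
o2: d²=2 ≤ ρ²=63; F_rep = 5·(1,-1)/2² = (1.2500,-1.2500)
F = F_att + ΣF_rep = (-3.7500,7.5000)
p' = p + 1/4·F = (2.0625,2.8750)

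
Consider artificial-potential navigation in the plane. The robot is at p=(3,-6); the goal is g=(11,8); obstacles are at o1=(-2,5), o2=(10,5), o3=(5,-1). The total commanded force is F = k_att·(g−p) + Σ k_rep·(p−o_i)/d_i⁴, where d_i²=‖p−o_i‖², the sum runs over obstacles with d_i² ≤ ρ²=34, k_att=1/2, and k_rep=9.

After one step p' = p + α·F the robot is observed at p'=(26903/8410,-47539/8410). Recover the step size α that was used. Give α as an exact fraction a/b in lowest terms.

α = 1/20

F_att = 1/2·(g−p) = 1/2·(8,14) = (4.0000,7.0000)
o1: d²=146 > ρ²=34 → inactive
o2: d²=170 > ρ²=34 → inactive
o3: d²=29 ≤ ρ²=34; F_rep = 9·(-2,-5)/29² = (-0.0214,-0.0535)
F = F_att + ΣF_rep = (3.9786,6.9465)
Δp = p'−p = (0.1989,0.3473); α = Δx/Fx = (1673/8410) / (3346/841) = 1/20
check: Δy/Fy = (2921/8410) / (5842/841) = 1/20 ✓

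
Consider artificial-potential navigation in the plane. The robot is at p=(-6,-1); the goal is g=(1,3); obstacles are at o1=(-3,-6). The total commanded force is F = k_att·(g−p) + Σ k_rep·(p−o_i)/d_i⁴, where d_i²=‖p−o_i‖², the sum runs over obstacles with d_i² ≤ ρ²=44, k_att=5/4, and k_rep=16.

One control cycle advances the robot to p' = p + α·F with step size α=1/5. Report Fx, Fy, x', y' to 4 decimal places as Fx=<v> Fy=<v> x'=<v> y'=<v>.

F_att = 5/4·(g−p) = 5/4·(7,4) = (8.7500,5.0000)
o1: d²=34 ≤ ρ²=44; F_rep = 16·(-3,5)/34² = (-0.0415,0.0692)
F = F_att + ΣF_rep = (8.7085,5.0692)
p' = p + 1/5·F = (-4.2583,0.0138)

Fx=8.7085 Fy=5.0692 x'=-4.2583 y'=0.0138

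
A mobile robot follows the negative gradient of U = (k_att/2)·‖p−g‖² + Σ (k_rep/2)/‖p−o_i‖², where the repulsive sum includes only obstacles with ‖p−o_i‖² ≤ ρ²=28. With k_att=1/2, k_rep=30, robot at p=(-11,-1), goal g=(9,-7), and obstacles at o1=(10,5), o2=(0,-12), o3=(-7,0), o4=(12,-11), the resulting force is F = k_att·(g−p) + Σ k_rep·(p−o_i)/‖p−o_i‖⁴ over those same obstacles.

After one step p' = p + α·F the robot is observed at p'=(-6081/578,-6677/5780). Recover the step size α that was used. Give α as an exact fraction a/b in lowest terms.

α = 1/20

F_att = 1/2·(g−p) = 1/2·(20,-6) = (10.0000,-3.0000)
o1: d²=477 > ρ²=28 → inactive
o2: d²=242 > ρ²=28 → inactive
o3: d²=17 ≤ ρ²=28; F_rep = 30·(-4,-1)/17² = (-0.4152,-0.1038)
o4: d²=629 > ρ²=28 → inactive
F = F_att + ΣF_rep = (9.5848,-3.1038)
Δp = p'−p = (0.4792,-0.1552); α = Δx/Fx = (277/578) / (2770/289) = 1/20
check: Δy/Fy = (-897/5780) / (-897/289) = 1/20 ✓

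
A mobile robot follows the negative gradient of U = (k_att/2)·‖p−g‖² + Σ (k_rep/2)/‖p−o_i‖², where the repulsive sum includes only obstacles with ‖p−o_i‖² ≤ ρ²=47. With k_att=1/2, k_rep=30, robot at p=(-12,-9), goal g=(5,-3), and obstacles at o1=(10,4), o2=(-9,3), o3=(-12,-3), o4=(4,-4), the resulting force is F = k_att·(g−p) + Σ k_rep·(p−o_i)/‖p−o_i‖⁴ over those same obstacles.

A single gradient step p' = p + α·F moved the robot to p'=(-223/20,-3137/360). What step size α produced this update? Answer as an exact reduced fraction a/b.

α = 1/10

F_att = 1/2·(g−p) = 1/2·(17,6) = (8.5000,3.0000)
o1: d²=653 > ρ²=47 → inactive
o2: d²=153 > ρ²=47 → inactive
o3: d²=36 ≤ ρ²=47; F_rep = 30·(0,-6)/36² = (0.0000,-0.1389)
o4: d²=281 > ρ²=47 → inactive
F = F_att + ΣF_rep = (8.5000,2.8611)
Δp = p'−p = (0.8500,0.2861); α = Δx/Fx = (17/20) / (17/2) = 1/10
check: Δy/Fy = (103/360) / (103/36) = 1/10 ✓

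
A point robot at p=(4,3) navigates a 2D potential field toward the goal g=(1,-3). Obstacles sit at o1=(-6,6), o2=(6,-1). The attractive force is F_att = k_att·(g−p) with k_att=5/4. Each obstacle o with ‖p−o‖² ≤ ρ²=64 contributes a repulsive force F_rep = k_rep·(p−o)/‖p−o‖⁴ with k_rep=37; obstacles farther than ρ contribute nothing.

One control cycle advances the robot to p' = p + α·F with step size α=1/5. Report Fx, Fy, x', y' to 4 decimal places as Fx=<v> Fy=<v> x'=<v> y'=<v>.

Fx=-3.9350 Fy=-7.1300 x'=3.2130 y'=1.5740

F_att = 5/4·(g−p) = 5/4·(-3,-6) = (-3.7500,-7.5000)
o1: d²=109 > ρ²=64 → inactive
o2: d²=20 ≤ ρ²=64; F_rep = 37·(-2,4)/20² = (-0.1850,0.3700)
F = F_att + ΣF_rep = (-3.9350,-7.1300)
p' = p + 1/5·F = (3.2130,1.5740)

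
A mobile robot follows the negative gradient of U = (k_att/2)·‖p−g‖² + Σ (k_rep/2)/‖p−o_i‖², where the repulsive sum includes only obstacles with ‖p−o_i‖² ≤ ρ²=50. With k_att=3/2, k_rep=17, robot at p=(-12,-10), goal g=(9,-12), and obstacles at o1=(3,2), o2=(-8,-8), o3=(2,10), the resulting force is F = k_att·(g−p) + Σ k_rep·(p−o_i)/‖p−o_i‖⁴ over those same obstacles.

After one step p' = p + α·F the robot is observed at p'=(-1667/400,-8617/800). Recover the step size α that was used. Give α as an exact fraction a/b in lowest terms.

F_att = 3/2·(g−p) = 3/2·(21,-2) = (31.5000,-3.0000)
o1: d²=369 > ρ²=50 → inactive
o2: d²=20 ≤ ρ²=50; F_rep = 17·(-4,-2)/20² = (-0.1700,-0.0850)
o3: d²=596 > ρ²=50 → inactive
F = F_att + ΣF_rep = (31.3300,-3.0850)
Δp = p'−p = (7.8325,-0.7712); α = Δx/Fx = (3133/400) / (3133/100) = 1/4
check: Δy/Fy = (-617/800) / (-617/200) = 1/4 ✓

α = 1/4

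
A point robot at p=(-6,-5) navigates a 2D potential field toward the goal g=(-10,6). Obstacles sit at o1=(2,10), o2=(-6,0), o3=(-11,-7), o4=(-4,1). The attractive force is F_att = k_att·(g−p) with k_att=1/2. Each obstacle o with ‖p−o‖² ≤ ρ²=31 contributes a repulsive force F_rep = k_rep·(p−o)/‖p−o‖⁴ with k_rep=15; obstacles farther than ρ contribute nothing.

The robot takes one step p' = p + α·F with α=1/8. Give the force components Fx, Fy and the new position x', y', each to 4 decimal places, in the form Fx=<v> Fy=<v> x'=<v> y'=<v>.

Fx=-1.9108 Fy=5.4157 x'=-6.2389 y'=-4.3230

F_att = 1/2·(g−p) = 1/2·(-4,11) = (-2.0000,5.5000)
o1: d²=289 > ρ²=31 → inactive
o2: d²=25 ≤ ρ²=31; F_rep = 15·(0,-5)/25² = (0.0000,-0.1200)
o3: d²=29 ≤ ρ²=31; F_rep = 15·(5,2)/29² = (0.0892,0.0357)
o4: d²=40 > ρ²=31 → inactive
F = F_att + ΣF_rep = (-1.9108,5.4157)
p' = p + 1/8·F = (-6.2389,-4.3230)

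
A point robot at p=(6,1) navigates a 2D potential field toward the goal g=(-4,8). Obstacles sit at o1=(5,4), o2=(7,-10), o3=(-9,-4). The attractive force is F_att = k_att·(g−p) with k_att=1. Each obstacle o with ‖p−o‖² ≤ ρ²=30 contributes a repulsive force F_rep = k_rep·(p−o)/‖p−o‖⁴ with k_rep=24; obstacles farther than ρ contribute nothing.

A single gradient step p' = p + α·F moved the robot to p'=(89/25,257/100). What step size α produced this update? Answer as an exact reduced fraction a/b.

F_att = 1·(g−p) = 1·(-10,7) = (-10.0000,7.0000)
o1: d²=10 ≤ ρ²=30; F_rep = 24·(1,-3)/10² = (0.2400,-0.7200)
o2: d²=122 > ρ²=30 → inactive
o3: d²=250 > ρ²=30 → inactive
F = F_att + ΣF_rep = (-9.7600,6.2800)
Δp = p'−p = (-2.4400,1.5700); α = Δx/Fx = (-61/25) / (-244/25) = 1/4
check: Δy/Fy = (157/100) / (157/25) = 1/4 ✓

α = 1/4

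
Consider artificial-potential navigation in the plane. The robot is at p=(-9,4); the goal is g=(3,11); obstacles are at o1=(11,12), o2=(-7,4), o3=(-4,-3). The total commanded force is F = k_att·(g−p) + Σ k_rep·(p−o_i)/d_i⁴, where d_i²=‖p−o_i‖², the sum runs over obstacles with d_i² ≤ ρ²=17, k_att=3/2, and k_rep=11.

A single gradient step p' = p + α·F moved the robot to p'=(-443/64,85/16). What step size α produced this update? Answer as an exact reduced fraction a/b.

F_att = 3/2·(g−p) = 3/2·(12,7) = (18.0000,10.5000)
o1: d²=464 > ρ²=17 → inactive
o2: d²=4 ≤ ρ²=17; F_rep = 11·(-2,0)/4² = (-1.3750,0.0000)
o3: d²=74 > ρ²=17 → inactive
F = F_att + ΣF_rep = (16.6250,10.5000)
Δp = p'−p = (2.0781,1.3125); α = Δx/Fx = (133/64) / (133/8) = 1/8
check: Δy/Fy = (21/16) / (21/2) = 1/8 ✓

α = 1/8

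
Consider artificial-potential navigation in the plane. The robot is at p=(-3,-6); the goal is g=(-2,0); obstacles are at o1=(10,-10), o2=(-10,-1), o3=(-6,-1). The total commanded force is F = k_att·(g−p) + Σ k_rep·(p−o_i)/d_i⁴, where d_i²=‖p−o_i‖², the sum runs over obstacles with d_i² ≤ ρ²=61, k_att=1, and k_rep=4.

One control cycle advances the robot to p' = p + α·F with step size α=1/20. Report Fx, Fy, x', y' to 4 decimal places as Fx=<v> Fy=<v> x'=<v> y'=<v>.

F_att = 1·(g−p) = 1·(1,6) = (1.0000,6.0000)
o1: d²=185 > ρ²=61 → inactive
o2: d²=74 > ρ²=61 → inactive
o3: d²=34 ≤ ρ²=61; F_rep = 4·(3,-5)/34² = (0.0104,-0.0173)
F = F_att + ΣF_rep = (1.0104,5.9827)
p' = p + 1/20·F = (-2.9495,-5.7009)

Fx=1.0104 Fy=5.9827 x'=-2.9495 y'=-5.7009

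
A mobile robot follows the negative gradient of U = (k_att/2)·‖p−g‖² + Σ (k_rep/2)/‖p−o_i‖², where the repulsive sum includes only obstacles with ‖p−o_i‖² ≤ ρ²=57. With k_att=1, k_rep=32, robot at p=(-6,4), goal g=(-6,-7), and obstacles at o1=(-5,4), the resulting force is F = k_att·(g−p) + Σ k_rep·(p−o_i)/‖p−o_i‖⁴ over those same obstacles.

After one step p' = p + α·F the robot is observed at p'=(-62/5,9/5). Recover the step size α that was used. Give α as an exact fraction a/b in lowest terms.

α = 1/5

F_att = 1·(g−p) = 1·(0,-11) = (0.0000,-11.0000)
o1: d²=1 ≤ ρ²=57; F_rep = 32·(-1,0)/1² = (-32.0000,0.0000)
F = F_att + ΣF_rep = (-32.0000,-11.0000)
Δp = p'−p = (-6.4000,-2.2000); α = Δx/Fx = (-32/5) / (-32) = 1/5
check: Δy/Fy = (-11/5) / (-11) = 1/5 ✓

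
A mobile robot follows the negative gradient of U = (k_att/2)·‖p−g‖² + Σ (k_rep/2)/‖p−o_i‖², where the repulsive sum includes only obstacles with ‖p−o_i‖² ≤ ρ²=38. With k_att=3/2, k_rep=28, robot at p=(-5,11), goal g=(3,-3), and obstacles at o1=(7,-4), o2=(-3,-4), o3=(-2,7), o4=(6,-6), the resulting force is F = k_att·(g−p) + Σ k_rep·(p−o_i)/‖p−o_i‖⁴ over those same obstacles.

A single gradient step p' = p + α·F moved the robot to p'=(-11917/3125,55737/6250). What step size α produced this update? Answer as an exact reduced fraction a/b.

α = 1/10

F_att = 3/2·(g−p) = 3/2·(8,-14) = (12.0000,-21.0000)
o1: d²=369 > ρ²=38 → inactive
o2: d²=229 > ρ²=38 → inactive
o3: d²=25 ≤ ρ²=38; F_rep = 28·(-3,4)/25² = (-0.1344,0.1792)
o4: d²=410 > ρ²=38 → inactive
F = F_att + ΣF_rep = (11.8656,-20.8208)
Δp = p'−p = (1.1866,-2.0821); α = Δx/Fx = (3708/3125) / (7416/625) = 1/10
check: Δy/Fy = (-13013/6250) / (-13013/625) = 1/10 ✓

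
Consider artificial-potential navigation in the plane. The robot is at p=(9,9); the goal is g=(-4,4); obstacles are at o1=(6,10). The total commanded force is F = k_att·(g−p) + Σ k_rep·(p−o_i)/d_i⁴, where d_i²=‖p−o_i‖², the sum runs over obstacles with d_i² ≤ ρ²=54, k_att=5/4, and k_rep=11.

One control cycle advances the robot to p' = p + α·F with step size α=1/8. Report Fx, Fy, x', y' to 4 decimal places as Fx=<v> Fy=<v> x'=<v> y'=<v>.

Fx=-15.9200 Fy=-6.3600 x'=7.0100 y'=8.2050

F_att = 5/4·(g−p) = 5/4·(-13,-5) = (-16.2500,-6.2500)
o1: d²=10 ≤ ρ²=54; F_rep = 11·(3,-1)/10² = (0.3300,-0.1100)
F = F_att + ΣF_rep = (-15.9200,-6.3600)
p' = p + 1/8·F = (7.0100,8.2050)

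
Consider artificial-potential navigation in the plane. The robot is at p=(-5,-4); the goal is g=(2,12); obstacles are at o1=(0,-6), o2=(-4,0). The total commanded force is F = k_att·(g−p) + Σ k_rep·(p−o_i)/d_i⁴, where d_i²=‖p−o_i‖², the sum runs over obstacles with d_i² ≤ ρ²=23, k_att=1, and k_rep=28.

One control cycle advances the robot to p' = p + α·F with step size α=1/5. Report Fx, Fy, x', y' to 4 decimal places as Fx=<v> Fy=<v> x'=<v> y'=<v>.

Fx=6.9031 Fy=15.6125 x'=-3.6194 y'=-0.8775

F_att = 1·(g−p) = 1·(7,16) = (7.0000,16.0000)
o1: d²=29 > ρ²=23 → inactive
o2: d²=17 ≤ ρ²=23; F_rep = 28·(-1,-4)/17² = (-0.0969,-0.3875)
F = F_att + ΣF_rep = (6.9031,15.6125)
p' = p + 1/5·F = (-3.6194,-0.8775)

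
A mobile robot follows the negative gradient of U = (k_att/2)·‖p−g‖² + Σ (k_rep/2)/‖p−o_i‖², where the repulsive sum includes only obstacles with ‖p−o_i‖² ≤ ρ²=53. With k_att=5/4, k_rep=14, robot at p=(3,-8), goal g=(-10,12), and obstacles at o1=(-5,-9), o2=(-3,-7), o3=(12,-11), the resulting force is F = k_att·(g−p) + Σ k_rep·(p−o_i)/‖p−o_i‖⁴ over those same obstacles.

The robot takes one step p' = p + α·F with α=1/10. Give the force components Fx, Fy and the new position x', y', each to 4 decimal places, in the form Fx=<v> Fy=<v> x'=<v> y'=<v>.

F_att = 5/4·(g−p) = 5/4·(-13,20) = (-16.2500,25.0000)
o1: d²=65 > ρ²=53 → inactive
o2: d²=37 ≤ ρ²=53; F_rep = 14·(6,-1)/37² = (0.0614,-0.0102)
o3: d²=90 > ρ²=53 → inactive
F = F_att + ΣF_rep = (-16.1886,24.9898)
p' = p + 1/10·F = (1.3811,-5.5010)

Fx=-16.1886 Fy=24.9898 x'=1.3811 y'=-5.5010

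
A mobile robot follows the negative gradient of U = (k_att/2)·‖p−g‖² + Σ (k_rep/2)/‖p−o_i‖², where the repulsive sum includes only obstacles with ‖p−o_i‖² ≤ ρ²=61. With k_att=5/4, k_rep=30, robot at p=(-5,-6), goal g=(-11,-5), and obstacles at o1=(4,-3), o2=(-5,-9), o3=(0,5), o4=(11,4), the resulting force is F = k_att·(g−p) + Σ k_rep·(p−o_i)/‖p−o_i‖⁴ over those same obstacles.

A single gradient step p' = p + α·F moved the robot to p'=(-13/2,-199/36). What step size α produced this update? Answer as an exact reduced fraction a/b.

α = 1/5

F_att = 5/4·(g−p) = 5/4·(-6,1) = (-7.5000,1.2500)
o1: d²=90 > ρ²=61 → inactive
o2: d²=9 ≤ ρ²=61; F_rep = 30·(0,3)/9² = (0.0000,1.1111)
o3: d²=146 > ρ²=61 → inactive
o4: d²=356 > ρ²=61 → inactive
F = F_att + ΣF_rep = (-7.5000,2.3611)
Δp = p'−p = (-1.5000,0.4722); α = Δx/Fx = (-3/2) / (-15/2) = 1/5
check: Δy/Fy = (17/36) / (85/36) = 1/5 ✓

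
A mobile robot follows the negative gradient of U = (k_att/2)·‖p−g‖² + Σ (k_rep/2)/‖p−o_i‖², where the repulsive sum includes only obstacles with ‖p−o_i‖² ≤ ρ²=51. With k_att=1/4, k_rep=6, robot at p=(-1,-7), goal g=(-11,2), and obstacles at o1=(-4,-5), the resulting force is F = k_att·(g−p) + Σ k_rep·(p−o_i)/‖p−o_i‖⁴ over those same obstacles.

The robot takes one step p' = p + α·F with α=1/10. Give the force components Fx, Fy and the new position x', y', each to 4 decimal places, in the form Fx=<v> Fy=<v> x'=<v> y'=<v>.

F_att = 1/4·(g−p) = 1/4·(-10,9) = (-2.5000,2.2500)
o1: d²=13 ≤ ρ²=51; F_rep = 6·(3,-2)/13² = (0.1065,-0.0710)
F = F_att + ΣF_rep = (-2.3935,2.1790)
p' = p + 1/10·F = (-1.2393,-6.7821)

Fx=-2.3935 Fy=2.1790 x'=-1.2393 y'=-6.7821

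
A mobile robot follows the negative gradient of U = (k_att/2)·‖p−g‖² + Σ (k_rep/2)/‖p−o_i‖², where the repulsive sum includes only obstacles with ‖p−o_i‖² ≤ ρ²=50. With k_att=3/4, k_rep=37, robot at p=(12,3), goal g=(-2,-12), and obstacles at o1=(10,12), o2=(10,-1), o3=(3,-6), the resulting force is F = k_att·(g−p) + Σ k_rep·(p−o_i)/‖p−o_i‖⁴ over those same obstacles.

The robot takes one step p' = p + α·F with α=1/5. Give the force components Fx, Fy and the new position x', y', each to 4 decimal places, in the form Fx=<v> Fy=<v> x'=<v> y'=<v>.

F_att = 3/4·(g−p) = 3/4·(-14,-15) = (-10.5000,-11.2500)
o1: d²=85 > ρ²=50 → inactive
o2: d²=20 ≤ ρ²=50; F_rep = 37·(2,4)/20² = (0.1850,0.3700)
o3: d²=162 > ρ²=50 → inactive
F = F_att + ΣF_rep = (-10.3150,-10.8800)
p' = p + 1/5·F = (9.9370,0.8240)

Fx=-10.3150 Fy=-10.8800 x'=9.9370 y'=0.8240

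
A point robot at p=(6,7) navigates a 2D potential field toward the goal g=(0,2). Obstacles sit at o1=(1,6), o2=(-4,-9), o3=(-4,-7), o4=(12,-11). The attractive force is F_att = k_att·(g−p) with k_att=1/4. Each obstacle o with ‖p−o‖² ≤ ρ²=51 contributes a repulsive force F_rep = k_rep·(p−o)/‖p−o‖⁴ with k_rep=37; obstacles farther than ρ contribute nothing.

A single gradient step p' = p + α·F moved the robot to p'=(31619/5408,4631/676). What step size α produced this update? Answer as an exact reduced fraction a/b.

α = 1/8

F_att = 1/4·(g−p) = 1/4·(-6,-5) = (-1.5000,-1.2500)
o1: d²=26 ≤ ρ²=51; F_rep = 37·(5,1)/26² = (0.2737,0.0547)
o2: d²=356 > ρ²=51 → inactive
o3: d²=296 > ρ²=51 → inactive
o4: d²=360 > ρ²=51 → inactive
F = F_att + ΣF_rep = (-1.2263,-1.1953)
Δp = p'−p = (-0.1533,-0.1494); α = Δx/Fx = (-829/5408) / (-829/676) = 1/8
check: Δy/Fy = (-101/676) / (-202/169) = 1/8 ✓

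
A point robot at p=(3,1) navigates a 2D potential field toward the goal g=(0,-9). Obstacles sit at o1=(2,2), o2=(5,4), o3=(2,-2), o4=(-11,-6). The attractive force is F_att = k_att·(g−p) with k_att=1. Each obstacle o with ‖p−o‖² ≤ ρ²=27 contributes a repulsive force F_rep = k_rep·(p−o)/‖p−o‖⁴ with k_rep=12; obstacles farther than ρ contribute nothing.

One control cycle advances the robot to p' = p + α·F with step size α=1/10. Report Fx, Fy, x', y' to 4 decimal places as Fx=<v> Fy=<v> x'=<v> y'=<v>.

F_att = 1·(g−p) = 1·(-3,-10) = (-3.0000,-10.0000)
o1: d²=2 ≤ ρ²=27; F_rep = 12·(1,-1)/2² = (3.0000,-3.0000)
o2: d²=13 ≤ ρ²=27; F_rep = 12·(-2,-3)/13² = (-0.1420,-0.2130)
o3: d²=10 ≤ ρ²=27; F_rep = 12·(1,3)/10² = (0.1200,0.3600)
o4: d²=245 > ρ²=27 → inactive
F = F_att + ΣF_rep = (-0.0220,-12.8530)
p' = p + 1/10·F = (2.9978,-0.2853)

Fx=-0.0220 Fy=-12.8530 x'=2.9978 y'=-0.2853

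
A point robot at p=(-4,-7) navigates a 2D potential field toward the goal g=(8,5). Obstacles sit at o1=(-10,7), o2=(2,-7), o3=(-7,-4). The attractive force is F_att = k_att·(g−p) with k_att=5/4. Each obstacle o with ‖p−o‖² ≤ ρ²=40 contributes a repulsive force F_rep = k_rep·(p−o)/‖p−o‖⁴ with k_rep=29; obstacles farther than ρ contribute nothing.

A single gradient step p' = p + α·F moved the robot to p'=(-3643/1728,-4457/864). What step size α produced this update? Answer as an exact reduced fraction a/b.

F_att = 5/4·(g−p) = 5/4·(12,12) = (15.0000,15.0000)
o1: d²=232 > ρ²=40 → inactive
o2: d²=36 ≤ ρ²=40; F_rep = 29·(-6,0)/36² = (-0.1343,0.0000)
o3: d²=18 ≤ ρ²=40; F_rep = 29·(3,-3)/18² = (0.2685,-0.2685)
F = F_att + ΣF_rep = (15.1343,14.7315)
Δp = p'−p = (1.8918,1.8414); α = Δx/Fx = (3269/1728) / (3269/216) = 1/8
check: Δy/Fy = (1591/864) / (1591/108) = 1/8 ✓

α = 1/8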